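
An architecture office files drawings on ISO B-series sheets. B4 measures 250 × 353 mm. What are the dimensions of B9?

B5: ⌊353/2⌋ × 250 = 176 × 250 mm
B6: ⌊250/2⌋ × 176 = 125 × 176 mm
B7: ⌊176/2⌋ × 125 = 88 × 125 mm
B8: ⌊125/2⌋ × 88 = 62 × 88 mm
B9: ⌊88/2⌋ × 62 = 44 × 62 mm

44 × 62 mm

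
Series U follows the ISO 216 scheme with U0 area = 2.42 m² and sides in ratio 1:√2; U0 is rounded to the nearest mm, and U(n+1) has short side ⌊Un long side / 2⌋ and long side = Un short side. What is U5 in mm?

231 × 327 mm

Let U0's short side be w mm. w · w√2 = 2.42 m² = 2,420,000 mm², so w ≈ 1308.1 mm and w√2 ≈ 1850.0 mm → U0 = 1308 × 1850 mm.
U1: ⌊1850/2⌋ × 1308 = 925 × 1308 mm
U2: ⌊1308/2⌋ × 925 = 654 × 925 mm
U3: ⌊925/2⌋ × 654 = 462 × 654 mm
U4: ⌊654/2⌋ × 462 = 327 × 462 mm
U5: ⌊462/2⌋ × 327 = 231 × 327 mm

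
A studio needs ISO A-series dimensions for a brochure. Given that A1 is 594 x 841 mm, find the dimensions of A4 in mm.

A2: ⌊841/2⌋ × 594 = 420 × 594 mm
A3: ⌊594/2⌋ × 420 = 297 × 420 mm
A4: ⌊420/2⌋ × 297 = 210 × 297 mm

210 × 297 mm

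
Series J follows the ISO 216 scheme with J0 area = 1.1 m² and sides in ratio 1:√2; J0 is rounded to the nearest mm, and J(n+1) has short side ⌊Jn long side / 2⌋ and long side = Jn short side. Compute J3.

Let J0's short side be w mm. w · w√2 = 1.1 m² = 1,100,000 mm², so w ≈ 881.9 mm and w√2 ≈ 1247.3 mm → J0 = 882 × 1247 mm.
J1: ⌊1247/2⌋ × 882 = 623 × 882 mm
J2: ⌊882/2⌋ × 623 = 441 × 623 mm
J3: ⌊623/2⌋ × 441 = 311 × 441 mm

311 × 441 mm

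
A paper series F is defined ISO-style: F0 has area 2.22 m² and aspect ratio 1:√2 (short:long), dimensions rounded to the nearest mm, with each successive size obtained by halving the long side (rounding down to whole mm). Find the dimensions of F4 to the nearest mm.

Let F0's short side be w mm. w · w√2 = 2.22 m² = 2,220,000 mm², so w ≈ 1252.9 mm and w√2 ≈ 1771.9 mm → F0 = 1253 × 1772 mm.
F1: ⌊1772/2⌋ × 1253 = 886 × 1253 mm
F2: ⌊1253/2⌋ × 886 = 626 × 886 mm
F3: ⌊886/2⌋ × 626 = 443 × 626 mm
F4: ⌊626/2⌋ × 443 = 313 × 443 mm

313 × 443 mm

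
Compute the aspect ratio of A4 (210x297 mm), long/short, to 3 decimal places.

1.414

297 / 210 = 1.414
Matches √2 ≈ 1.414 — the ISO 216 defining ratio.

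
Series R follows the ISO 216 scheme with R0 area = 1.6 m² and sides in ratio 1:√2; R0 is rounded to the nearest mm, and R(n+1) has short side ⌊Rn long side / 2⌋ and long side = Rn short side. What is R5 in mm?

188 × 266 mm

Let R0's short side be w mm. w · w√2 = 1.6 m² = 1,600,000 mm², so w ≈ 1063.7 mm and w√2 ≈ 1504.2 mm → R0 = 1064 × 1504 mm.
R1: ⌊1504/2⌋ × 1064 = 752 × 1064 mm
R2: ⌊1064/2⌋ × 752 = 532 × 752 mm
R3: ⌊752/2⌋ × 532 = 376 × 532 mm
R4: ⌊532/2⌋ × 376 = 266 × 376 mm
R5: ⌊376/2⌋ × 266 = 188 × 266 mm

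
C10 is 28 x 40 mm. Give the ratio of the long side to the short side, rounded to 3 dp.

1.429

40 / 28 = 1.429
ISO 216 targets √2 ≈ 1.414; the +0.014 deviation is from mm rounding.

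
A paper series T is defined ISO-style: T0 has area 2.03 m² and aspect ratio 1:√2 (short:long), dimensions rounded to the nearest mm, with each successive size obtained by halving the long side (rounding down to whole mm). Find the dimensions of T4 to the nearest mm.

Let T0's short side be w mm. w · w√2 = 2.03 m² = 2,030,000 mm², so w ≈ 1198.1 mm and w√2 ≈ 1694.4 mm → T0 = 1198 × 1694 mm.
T1: ⌊1694/2⌋ × 1198 = 847 × 1198 mm
T2: ⌊1198/2⌋ × 847 = 599 × 847 mm
T3: ⌊847/2⌋ × 599 = 423 × 599 mm
T4: ⌊599/2⌋ × 423 = 299 × 423 mm

299 × 423 mm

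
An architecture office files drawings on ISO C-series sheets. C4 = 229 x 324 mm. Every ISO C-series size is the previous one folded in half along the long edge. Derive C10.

C5: ⌊324/2⌋ × 229 = 162 × 229 mm
C6: ⌊229/2⌋ × 162 = 114 × 162 mm
C7: ⌊162/2⌋ × 114 = 81 × 114 mm
C8: ⌊114/2⌋ × 81 = 57 × 81 mm
C9: ⌊81/2⌋ × 57 = 40 × 57 mm
C10: ⌊57/2⌋ × 40 = 28 × 40 mm

28 × 40 mm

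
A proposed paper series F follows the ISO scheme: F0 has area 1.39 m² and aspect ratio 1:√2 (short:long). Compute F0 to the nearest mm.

991 × 1402 mm

Let the short side be w mm. Then w · w√2 = 1.39 m² = 1,390,000 mm².
w² = 1,390,000/√2, so w ≈ 991.4 mm; long side = w√2 ≈ 1402.1 mm.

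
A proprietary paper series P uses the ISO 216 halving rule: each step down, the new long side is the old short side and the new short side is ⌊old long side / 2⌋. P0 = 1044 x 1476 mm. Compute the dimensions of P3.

P1 = 738 × 1044 mm (from P0 by 1 halving).
P2: ⌊1044/2⌋ × 738 = 522 × 738 mm
P3: ⌊738/2⌋ × 522 = 369 × 522 mm

369 × 522 mm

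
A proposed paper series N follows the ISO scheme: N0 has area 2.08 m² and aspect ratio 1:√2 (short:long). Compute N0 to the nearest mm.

1213 × 1715 mm

Let the short side be w mm. Then w · w√2 = 2.08 m² = 2,080,000 mm².
w² = 2,080,000/√2, so w ≈ 1212.8 mm; long side = w√2 ≈ 1715.1 mm.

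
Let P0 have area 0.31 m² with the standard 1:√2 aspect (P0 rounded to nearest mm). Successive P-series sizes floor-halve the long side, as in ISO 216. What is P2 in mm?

234 × 331 mm

Let P0's short side be w mm. w · w√2 = 0.31 m² = 310,000 mm², so w ≈ 468.2 mm and w√2 ≈ 662.1 mm → P0 = 468 × 662 mm.
P1: ⌊662/2⌋ × 468 = 331 × 468 mm
P2: ⌊468/2⌋ × 331 = 234 × 331 mm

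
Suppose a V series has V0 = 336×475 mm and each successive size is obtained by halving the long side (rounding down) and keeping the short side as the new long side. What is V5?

V1: ⌊475/2⌋ × 336 = 237 × 336 mm
V2: ⌊336/2⌋ × 237 = 168 × 237 mm
V3: ⌊237/2⌋ × 168 = 118 × 168 mm
V4: ⌊168/2⌋ × 118 = 84 × 118 mm
V5: ⌊118/2⌋ × 84 = 59 × 84 mm

59 × 84 mm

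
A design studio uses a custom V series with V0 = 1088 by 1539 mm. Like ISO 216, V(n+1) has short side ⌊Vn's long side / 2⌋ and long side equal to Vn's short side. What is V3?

384 × 544 mm

V1: ⌊1539/2⌋ × 1088 = 769 × 1088 mm
V2: ⌊1088/2⌋ × 769 = 544 × 769 mm
V3: ⌊769/2⌋ × 544 = 384 × 544 mm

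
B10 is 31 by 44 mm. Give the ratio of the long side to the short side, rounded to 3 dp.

44 / 31 = 1.419
ISO 216 targets √2 ≈ 1.414; the +0.005 deviation is from mm rounding.

1.419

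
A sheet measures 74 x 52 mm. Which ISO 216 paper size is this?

Aspect ratio 74/52 ≈ 1.423 — close to the ISO √2 ≈ 1.414.
In the A-series (A0 area = 1 m²): A8 = 52 × 74 mm.

A8 (52 × 74 mm)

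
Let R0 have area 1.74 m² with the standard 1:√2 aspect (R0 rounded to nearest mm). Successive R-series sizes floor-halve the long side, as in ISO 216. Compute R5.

Let R0's short side be w mm. w · w√2 = 1.74 m² = 1,740,000 mm², so w ≈ 1109.2 mm and w√2 ≈ 1568.7 mm → R0 = 1109 × 1569 mm.
R1: ⌊1569/2⌋ × 1109 = 784 × 1109 mm
R2: ⌊1109/2⌋ × 784 = 554 × 784 mm
R3: ⌊784/2⌋ × 554 = 392 × 554 mm
R4: ⌊554/2⌋ × 392 = 277 × 392 mm
R5: ⌊392/2⌋ × 277 = 196 × 277 mm

196 × 277 mm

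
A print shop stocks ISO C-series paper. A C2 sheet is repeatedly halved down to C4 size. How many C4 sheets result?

4

Each ISO step halves the sheet: 1 × C2 → 2 × C3 → 4 × C4
From C2 to C4 is 2 halving steps: 2^2 = 4.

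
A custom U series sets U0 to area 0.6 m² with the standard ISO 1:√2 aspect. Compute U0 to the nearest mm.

Let the short side be w mm. Then w · w√2 = 0.6 m² = 600,000 mm².
w² = 600,000/√2, so w ≈ 651.4 mm; long side = w√2 ≈ 921.2 mm.

651 × 921 mm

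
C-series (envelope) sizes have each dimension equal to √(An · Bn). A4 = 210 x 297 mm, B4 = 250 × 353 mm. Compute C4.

229 × 324 mm

Short side: √(210 · 250) = √52500 ≈ 229.1 → 229 mm
Long side: √(297 · 353) = √104841 ≈ 323.8 → 324 mm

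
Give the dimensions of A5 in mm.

148 × 210 mm

A0 = 841 × 1189 mm (A0 has area 1 m², aspect 1:√2).
A1: ⌊1189/2⌋ × 841 = 594 × 841 mm
A2: ⌊841/2⌋ × 594 = 420 × 594 mm
A3: ⌊594/2⌋ × 420 = 297 × 420 mm
A4: ⌊420/2⌋ × 297 = 210 × 297 mm
A5: ⌊297/2⌋ × 210 = 148 × 210 mm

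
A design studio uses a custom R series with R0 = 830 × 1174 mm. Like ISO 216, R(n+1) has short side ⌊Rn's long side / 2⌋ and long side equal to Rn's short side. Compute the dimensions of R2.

415 × 587 mm

R1: ⌊1174/2⌋ × 830 = 587 × 830 mm
R2: ⌊830/2⌋ × 587 = 415 × 587 mm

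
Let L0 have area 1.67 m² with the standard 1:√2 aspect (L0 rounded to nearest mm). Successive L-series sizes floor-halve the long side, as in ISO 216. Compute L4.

Let L0's short side be w mm. w · w√2 = 1.67 m² = 1,670,000 mm², so w ≈ 1086.7 mm and w√2 ≈ 1536.8 mm → L0 = 1087 × 1537 mm.
L1: ⌊1537/2⌋ × 1087 = 768 × 1087 mm
L2: ⌊1087/2⌋ × 768 = 543 × 768 mm
L3: ⌊768/2⌋ × 543 = 384 × 543 mm
L4: ⌊543/2⌋ × 384 = 271 × 384 mm

271 × 384 mm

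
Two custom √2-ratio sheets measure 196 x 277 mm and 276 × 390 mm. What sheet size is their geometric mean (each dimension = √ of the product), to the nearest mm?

233 × 329 mm

Short side: √(196 · 276) = √54096 ≈ 232.6 → 233 mm
Long side: √(277 · 390) = √108030 ≈ 328.7 → 329 mm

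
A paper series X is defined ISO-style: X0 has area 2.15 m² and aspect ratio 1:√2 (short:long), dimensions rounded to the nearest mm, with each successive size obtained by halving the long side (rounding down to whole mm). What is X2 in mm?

616 × 872 mm

Let X0's short side be w mm. w · w√2 = 2.15 m² = 2,150,000 mm², so w ≈ 1233.0 mm and w√2 ≈ 1743.7 mm → X0 = 1233 × 1744 mm.
X1: ⌊1744/2⌋ × 1233 = 872 × 1233 mm
X2: ⌊1233/2⌋ × 872 = 616 × 872 mm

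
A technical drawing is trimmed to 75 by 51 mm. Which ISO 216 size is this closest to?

Aspect ratio 75/51 ≈ 1.471 (ISO target is √2 ≈ 1.414).
In the A-series (A0 area = 1 m²): A8 = 52 × 74 mm.
Off by 2 mm total — nearest standard size.

A8 (52 × 74 mm)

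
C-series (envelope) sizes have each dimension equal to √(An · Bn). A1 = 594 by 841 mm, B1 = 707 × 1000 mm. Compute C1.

648 × 917 mm

Short side: √(594 · 707) = √419958 ≈ 648.0 → 648 mm
Long side: √(841 · 1000) = √841000 ≈ 917.1 → 917 mm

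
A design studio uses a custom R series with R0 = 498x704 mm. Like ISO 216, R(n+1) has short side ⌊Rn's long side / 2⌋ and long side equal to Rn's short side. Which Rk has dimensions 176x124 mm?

R0: 498 × 704 mm
R1: 352 × 498 mm
R2: 249 × 352 mm
R3: 176 × 249 mm
R4: 124 × 176 mm
R5: 88 × 124 mm
→ matches R4.

R4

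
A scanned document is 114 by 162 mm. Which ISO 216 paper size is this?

Aspect ratio 162/114 ≈ 1.421 — close to the ISO √2 ≈ 1.414.
In the C-series (envelope sizes, between A and B): C6 = 114 × 162 mm.

C6 (114 × 162 mm)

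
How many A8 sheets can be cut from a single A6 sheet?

4

Each ISO step halves the sheet: 1 × A6 → 2 × A7 → 4 × A8
From A6 to A8 is 2 halving steps: 2^2 = 4.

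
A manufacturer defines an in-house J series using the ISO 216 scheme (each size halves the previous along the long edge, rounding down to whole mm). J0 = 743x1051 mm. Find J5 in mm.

J1: ⌊1051/2⌋ × 743 = 525 × 743 mm
J2: ⌊743/2⌋ × 525 = 371 × 525 mm
J3: ⌊525/2⌋ × 371 = 262 × 371 mm
J4: ⌊371/2⌋ × 262 = 185 × 262 mm
J5: ⌊262/2⌋ × 185 = 131 × 185 mm

131 × 185 mm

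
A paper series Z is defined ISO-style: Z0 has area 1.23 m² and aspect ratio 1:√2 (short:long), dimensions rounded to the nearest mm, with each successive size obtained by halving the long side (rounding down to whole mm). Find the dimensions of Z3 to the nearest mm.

Let Z0's short side be w mm. w · w√2 = 1.23 m² = 1,230,000 mm², so w ≈ 932.6 mm and w√2 ≈ 1318.9 mm → Z0 = 933 × 1319 mm.
Z1: ⌊1319/2⌋ × 933 = 659 × 933 mm
Z2: ⌊933/2⌋ × 659 = 466 × 659 mm
Z3: ⌊659/2⌋ × 466 = 329 × 466 mm

329 × 466 mm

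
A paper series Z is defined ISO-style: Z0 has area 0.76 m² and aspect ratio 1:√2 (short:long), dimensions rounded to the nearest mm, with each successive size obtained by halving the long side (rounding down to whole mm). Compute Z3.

Let Z0's short side be w mm. w · w√2 = 0.76 m² = 760,000 mm², so w ≈ 733.1 mm and w√2 ≈ 1036.7 mm → Z0 = 733 × 1037 mm.
Z1: ⌊1037/2⌋ × 733 = 518 × 733 mm
Z2: ⌊733/2⌋ × 518 = 366 × 518 mm
Z3: ⌊518/2⌋ × 366 = 259 × 366 mm

259 × 366 mm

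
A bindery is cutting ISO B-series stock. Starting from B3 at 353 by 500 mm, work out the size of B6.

125 × 176 mm

B4: ⌊500/2⌋ × 353 = 250 × 353 mm
B5: ⌊353/2⌋ × 250 = 176 × 250 mm
B6: ⌊250/2⌋ × 176 = 125 × 176 mm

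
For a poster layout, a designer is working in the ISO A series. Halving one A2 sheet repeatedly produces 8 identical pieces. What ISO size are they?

8 = 2^3, so 3 halving steps.
A2 → A3 → … → A5 after 3 steps.

A5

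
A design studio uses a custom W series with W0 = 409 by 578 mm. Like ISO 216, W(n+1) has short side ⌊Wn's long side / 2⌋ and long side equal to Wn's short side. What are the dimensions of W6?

51 × 72 mm

W1: ⌊578/2⌋ × 409 = 289 × 409 mm
W2: ⌊409/2⌋ × 289 = 204 × 289 mm
W3: ⌊289/2⌋ × 204 = 144 × 204 mm
W4: ⌊204/2⌋ × 144 = 102 × 144 mm
W5: ⌊144/2⌋ × 102 = 72 × 102 mm
W6: ⌊102/2⌋ × 72 = 51 × 72 mm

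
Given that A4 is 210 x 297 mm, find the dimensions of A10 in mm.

A5: ⌊297/2⌋ × 210 = 148 × 210 mm
A6: ⌊210/2⌋ × 148 = 105 × 148 mm
A7: ⌊148/2⌋ × 105 = 74 × 105 mm
A8: ⌊105/2⌋ × 74 = 52 × 74 mm
A9: ⌊74/2⌋ × 52 = 37 × 52 mm
A10: ⌊52/2⌋ × 37 = 26 × 37 mm

26 × 37 mm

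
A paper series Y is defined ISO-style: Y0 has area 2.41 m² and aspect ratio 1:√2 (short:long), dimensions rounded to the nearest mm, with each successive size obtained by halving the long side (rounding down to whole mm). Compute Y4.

Let Y0's short side be w mm. w · w√2 = 2.41 m² = 2,410,000 mm², so w ≈ 1305.4 mm and w√2 ≈ 1846.1 mm → Y0 = 1305 × 1846 mm.
Y1: ⌊1846/2⌋ × 1305 = 923 × 1305 mm
Y2: ⌊1305/2⌋ × 923 = 652 × 923 mm
Y3: ⌊923/2⌋ × 652 = 461 × 652 mm
Y4: ⌊652/2⌋ × 461 = 326 × 461 mm

326 × 461 mm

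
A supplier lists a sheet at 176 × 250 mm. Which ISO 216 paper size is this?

B5 (176 × 250 mm)

Aspect ratio 250/176 ≈ 1.420 — close to the ISO √2 ≈ 1.414.
In the B-series (B0 = 1000 × 1414 mm): B5 = 176 × 250 mm.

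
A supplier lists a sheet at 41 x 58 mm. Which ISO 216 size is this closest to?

C9 (40 × 57 mm)

Aspect ratio 58/41 ≈ 1.415 — close to the ISO √2 ≈ 1.414.
In the C-series (envelope sizes, between A and B): C9 = 40 × 57 mm.
Off by 2 mm total — nearest standard size.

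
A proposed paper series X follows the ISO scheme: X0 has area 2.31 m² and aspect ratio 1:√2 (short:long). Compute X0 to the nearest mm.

1278 × 1807 mm

Let the short side be w mm. Then w · w√2 = 2.31 m² = 2,310,000 mm².
w² = 2,310,000/√2, so w ≈ 1278.1 mm; long side = w√2 ≈ 1807.4 mm.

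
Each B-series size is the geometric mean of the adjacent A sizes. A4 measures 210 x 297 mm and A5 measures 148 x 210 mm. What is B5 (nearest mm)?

Short side: √(210 · 148) = √31080 ≈ 176.3 → 176 mm
Long side: √(297 · 210) = √62370 ≈ 249.7 → 250 mm

176 × 250 mm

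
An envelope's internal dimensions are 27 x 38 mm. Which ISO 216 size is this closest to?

Aspect ratio 38/27 ≈ 1.407 — close to the ISO √2 ≈ 1.414.
In the A-series (A0 area = 1 m²): A10 = 26 × 37 mm.
Off by 2 mm total — nearest standard size.

A10 (26 × 37 mm)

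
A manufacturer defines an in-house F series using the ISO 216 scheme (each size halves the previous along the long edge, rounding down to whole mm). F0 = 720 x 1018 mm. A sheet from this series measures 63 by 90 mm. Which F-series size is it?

F7

F0: 720 × 1018 mm
F1: 509 × 720 mm
F2: 360 × 509 mm
F3: 254 × 360 mm
F4: 180 × 254 mm
F5: 127 × 180 mm
F6: 90 × 127 mm
F7: 63 × 90 mm
F8: 45 × 63 mm
→ matches F7.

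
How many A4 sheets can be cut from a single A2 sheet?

4

Each ISO step halves the sheet: 1 × A2 → 2 × A3 → 4 × A4
From A2 to A4 is 2 halving steps: 2^2 = 4.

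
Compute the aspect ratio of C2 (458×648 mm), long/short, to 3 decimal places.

648 / 458 = 1.415
Matches √2 ≈ 1.414 — the ISO 216 defining ratio.

1.415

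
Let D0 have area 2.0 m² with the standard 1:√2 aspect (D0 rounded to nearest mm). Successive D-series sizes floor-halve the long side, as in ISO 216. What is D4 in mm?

297 × 420 mm

Let D0's short side be w mm. w · w√2 = 2.0 m² = 2,000,000 mm², so w ≈ 1189.2 mm and w√2 ≈ 1681.8 mm → D0 = 1189 × 1682 mm.
D1: ⌊1682/2⌋ × 1189 = 841 × 1189 mm
D2: ⌊1189/2⌋ × 841 = 594 × 841 mm
D3: ⌊841/2⌋ × 594 = 420 × 594 mm
D4: ⌊594/2⌋ × 420 = 297 × 420 mm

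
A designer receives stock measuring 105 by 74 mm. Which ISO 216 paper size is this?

Aspect ratio 105/74 ≈ 1.419 — close to the ISO √2 ≈ 1.414.
In the A-series (A0 area = 1 m²): A7 = 74 × 105 mm.

A7 (74 × 105 mm)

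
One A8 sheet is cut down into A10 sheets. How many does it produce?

Each ISO step halves the sheet: 1 × A8 → 2 × A9 → 4 × A10
From A8 to A10 is 2 halving steps: 2^2 = 4.

4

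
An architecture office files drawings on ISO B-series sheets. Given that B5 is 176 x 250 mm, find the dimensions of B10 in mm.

B6: ⌊250/2⌋ × 176 = 125 × 176 mm
B7: ⌊176/2⌋ × 125 = 88 × 125 mm
B8: ⌊125/2⌋ × 88 = 62 × 88 mm
B9: ⌊88/2⌋ × 62 = 44 × 62 mm
B10: ⌊62/2⌋ × 44 = 31 × 44 mm

31 × 44 mm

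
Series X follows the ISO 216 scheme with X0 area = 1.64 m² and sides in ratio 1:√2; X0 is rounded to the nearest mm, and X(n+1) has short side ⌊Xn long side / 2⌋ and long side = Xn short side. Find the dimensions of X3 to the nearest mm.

Let X0's short side be w mm. w · w√2 = 1.64 m² = 1,640,000 mm², so w ≈ 1076.9 mm and w√2 ≈ 1522.9 mm → X0 = 1077 × 1523 mm.
X1: ⌊1523/2⌋ × 1077 = 761 × 1077 mm
X2: ⌊1077/2⌋ × 761 = 538 × 761 mm
X3: ⌊761/2⌋ × 538 = 380 × 538 mm

380 × 538 mm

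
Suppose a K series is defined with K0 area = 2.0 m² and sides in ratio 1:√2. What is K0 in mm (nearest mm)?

Let the short side be w mm. Then w · w√2 = 2.0 m² = 2,000,000 mm².
w² = 2,000,000/√2, so w ≈ 1189.2 mm; long side = w√2 ≈ 1681.8 mm.

1189 × 1682 mm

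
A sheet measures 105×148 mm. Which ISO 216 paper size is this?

A6 (105 × 148 mm)

Aspect ratio 148/105 ≈ 1.410 — close to the ISO √2 ≈ 1.414.
In the A-series (A0 area = 1 m²): A6 = 105 × 148 mm.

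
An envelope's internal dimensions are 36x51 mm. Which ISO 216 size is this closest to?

A9 (37 × 52 mm)

Aspect ratio 51/36 ≈ 1.417 — close to the ISO √2 ≈ 1.414.
In the A-series (A0 area = 1 m²): A9 = 37 × 52 mm.
Off by 2 mm total — nearest standard size.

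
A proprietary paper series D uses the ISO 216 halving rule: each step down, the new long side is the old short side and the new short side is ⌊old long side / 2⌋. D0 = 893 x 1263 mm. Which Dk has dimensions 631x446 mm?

D2

D0: 893 × 1263 mm
D1: 631 × 893 mm
D2: 446 × 631 mm
D3: 315 × 446 mm
→ matches D2.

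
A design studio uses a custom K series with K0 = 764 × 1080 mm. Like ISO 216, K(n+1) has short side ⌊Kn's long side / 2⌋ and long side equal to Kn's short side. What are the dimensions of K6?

K1: ⌊1080/2⌋ × 764 = 540 × 764 mm
K2: ⌊764/2⌋ × 540 = 382 × 540 mm
K3: ⌊540/2⌋ × 382 = 270 × 382 mm
K4: ⌊382/2⌋ × 270 = 191 × 270 mm
K5: ⌊270/2⌋ × 191 = 135 × 191 mm
K6: ⌊191/2⌋ × 135 = 95 × 135 mm

95 × 135 mm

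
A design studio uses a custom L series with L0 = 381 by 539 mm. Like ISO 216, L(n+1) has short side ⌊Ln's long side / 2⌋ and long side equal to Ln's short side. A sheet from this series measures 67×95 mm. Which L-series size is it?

L0: 381 × 539 mm
L1: 269 × 381 mm
L2: 190 × 269 mm
L3: 134 × 190 mm
L4: 95 × 134 mm
L5: 67 × 95 mm
L6: 47 × 67 mm
→ matches L5.

L5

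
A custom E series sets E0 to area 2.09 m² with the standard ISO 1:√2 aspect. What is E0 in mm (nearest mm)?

Let the short side be w mm. Then w · w√2 = 2.09 m² = 2,090,000 mm².
w² = 2,090,000/√2, so w ≈ 1215.7 mm; long side = w√2 ≈ 1719.2 mm.

1216 × 1719 mm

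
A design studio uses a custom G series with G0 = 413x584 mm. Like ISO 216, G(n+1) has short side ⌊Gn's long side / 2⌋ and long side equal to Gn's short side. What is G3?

G1 = 292 × 413 mm (from G0 by 1 halving).
G2: ⌊413/2⌋ × 292 = 206 × 292 mm
G3: ⌊292/2⌋ × 206 = 146 × 206 mm

146 × 206 mm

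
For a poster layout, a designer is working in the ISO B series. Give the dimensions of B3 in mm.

353 × 500 mm

B0 = 1000 × 1414 mm (B0 has a 1000 mm short side, aspect 1:√2).
B1: ⌊1414/2⌋ × 1000 = 707 × 1000 mm
B2: ⌊1000/2⌋ × 707 = 500 × 707 mm
B3: ⌊707/2⌋ × 500 = 353 × 500 mm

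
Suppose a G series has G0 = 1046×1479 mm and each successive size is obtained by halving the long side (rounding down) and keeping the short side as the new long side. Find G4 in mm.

G1: ⌊1479/2⌋ × 1046 = 739 × 1046 mm
G2: ⌊1046/2⌋ × 739 = 523 × 739 mm
G3: ⌊739/2⌋ × 523 = 369 × 523 mm
G4: ⌊523/2⌋ × 369 = 261 × 369 mm

261 × 369 mm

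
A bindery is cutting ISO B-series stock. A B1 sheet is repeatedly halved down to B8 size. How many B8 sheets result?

Each ISO step halves the sheet: 1 × B1 → 2 × B2 → 4 × B3 → 8 × B4 → …
From B1 to B8 is 7 halving steps: 2^7 = 128.

128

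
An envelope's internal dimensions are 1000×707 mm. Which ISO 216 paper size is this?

B1 (707 × 1000 mm)

Aspect ratio 1000/707 ≈ 1.414 — close to the ISO √2 ≈ 1.414.
In the B-series (B0 = 1000 × 1414 mm): B1 = 707 × 1000 mm.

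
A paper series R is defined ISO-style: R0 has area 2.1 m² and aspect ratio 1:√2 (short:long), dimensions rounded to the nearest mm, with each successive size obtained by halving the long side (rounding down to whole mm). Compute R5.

Let R0's short side be w mm. w · w√2 = 2.1 m² = 2,100,000 mm², so w ≈ 1218.6 mm and w√2 ≈ 1723.3 mm → R0 = 1219 × 1723 mm.
R1: ⌊1723/2⌋ × 1219 = 861 × 1219 mm
R2: ⌊1219/2⌋ × 861 = 609 × 861 mm
R3: ⌊861/2⌋ × 609 = 430 × 609 mm
R4: ⌊609/2⌋ × 430 = 304 × 430 mm
R5: ⌊430/2⌋ × 304 = 215 × 304 mm

215 × 304 mm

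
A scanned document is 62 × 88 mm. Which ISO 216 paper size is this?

B8 (62 × 88 mm)

Aspect ratio 88/62 ≈ 1.419 — close to the ISO √2 ≈ 1.414.
In the B-series (B0 = 1000 × 1414 mm): B8 = 62 × 88 mm.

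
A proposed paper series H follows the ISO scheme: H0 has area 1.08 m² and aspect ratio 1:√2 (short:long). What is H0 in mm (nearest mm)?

Let the short side be w mm. Then w · w√2 = 1.08 m² = 1,080,000 mm².
w² = 1,080,000/√2, so w ≈ 873.9 mm; long side = w√2 ≈ 1235.9 mm.

874 × 1236 mm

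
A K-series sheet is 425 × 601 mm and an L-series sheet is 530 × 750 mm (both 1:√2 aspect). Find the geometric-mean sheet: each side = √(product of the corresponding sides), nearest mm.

Short side: √(425 · 530) = √225250 ≈ 474.6 → 475 mm
Long side: √(601 · 750) = √450750 ≈ 671.4 → 671 mm

475 × 671 mm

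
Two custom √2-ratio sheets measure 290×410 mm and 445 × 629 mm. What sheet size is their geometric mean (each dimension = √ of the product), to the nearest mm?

359 × 508 mm

Short side: √(290 · 445) = √129050 ≈ 359.2 → 359 mm
Long side: √(410 · 629) = √257890 ≈ 507.8 → 508 mm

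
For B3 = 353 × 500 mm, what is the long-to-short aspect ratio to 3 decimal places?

500 / 353 = 1.416
ISO 216 targets √2 ≈ 1.414; the +0.002 deviation is from mm rounding.

1.416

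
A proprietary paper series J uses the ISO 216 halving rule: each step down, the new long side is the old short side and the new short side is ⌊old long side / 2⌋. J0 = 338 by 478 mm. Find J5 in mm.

J1 = 239 × 338 mm (from J0 by 1 halving).
J2: ⌊338/2⌋ × 239 = 169 × 239 mm
J3: ⌊239/2⌋ × 169 = 119 × 169 mm
J4: ⌊169/2⌋ × 119 = 84 × 119 mm
J5: ⌊119/2⌋ × 84 = 59 × 84 mm

59 × 84 mm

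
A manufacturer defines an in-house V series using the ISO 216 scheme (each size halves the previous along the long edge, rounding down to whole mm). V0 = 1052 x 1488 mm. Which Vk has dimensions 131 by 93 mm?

V7

V0: 1052 × 1488 mm
V1: 744 × 1052 mm
V2: 526 × 744 mm
V3: 372 × 526 mm
V4: 263 × 372 mm
V5: 186 × 263 mm
V6: 131 × 186 mm
V7: 93 × 131 mm
V8: 65 × 93 mm
→ matches V7.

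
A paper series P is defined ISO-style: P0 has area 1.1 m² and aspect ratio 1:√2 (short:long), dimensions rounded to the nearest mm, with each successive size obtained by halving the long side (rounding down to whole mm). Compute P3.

311 × 441 mm

Let P0's short side be w mm. w · w√2 = 1.1 m² = 1,100,000 mm², so w ≈ 881.9 mm and w√2 ≈ 1247.3 mm → P0 = 882 × 1247 mm.
P1: ⌊1247/2⌋ × 882 = 623 × 882 mm
P2: ⌊882/2⌋ × 623 = 441 × 623 mm
P3: ⌊623/2⌋ × 441 = 311 × 441 mm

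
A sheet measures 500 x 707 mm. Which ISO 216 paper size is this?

Aspect ratio 707/500 ≈ 1.414 — close to the ISO √2 ≈ 1.414.
In the B-series (B0 = 1000 × 1414 mm): B2 = 500 × 707 mm.

B2 (500 × 707 mm)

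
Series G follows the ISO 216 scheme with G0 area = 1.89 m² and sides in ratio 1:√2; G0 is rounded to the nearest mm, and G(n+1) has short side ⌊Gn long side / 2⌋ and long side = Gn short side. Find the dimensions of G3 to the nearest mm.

Let G0's short side be w mm. w · w√2 = 1.89 m² = 1,890,000 mm², so w ≈ 1156.0 mm and w√2 ≈ 1634.9 mm → G0 = 1156 × 1635 mm.
G1: ⌊1635/2⌋ × 1156 = 817 × 1156 mm
G2: ⌊1156/2⌋ × 817 = 578 × 817 mm
G3: ⌊817/2⌋ × 578 = 408 × 578 mm

408 × 578 mm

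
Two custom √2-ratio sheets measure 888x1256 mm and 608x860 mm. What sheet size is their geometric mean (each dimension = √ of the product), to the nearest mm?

735 × 1039 mm

Short side: √(888 · 608) = √539904 ≈ 734.8 → 735 mm
Long side: √(1256 · 860) = √1080160 ≈ 1039.3 → 1039 mm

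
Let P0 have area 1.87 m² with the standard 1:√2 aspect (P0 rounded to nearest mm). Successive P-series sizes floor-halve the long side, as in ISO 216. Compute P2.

Let P0's short side be w mm. w · w√2 = 1.87 m² = 1,870,000 mm², so w ≈ 1149.9 mm and w√2 ≈ 1626.2 mm → P0 = 1150 × 1626 mm.
P1: ⌊1626/2⌋ × 1150 = 813 × 1150 mm
P2: ⌊1150/2⌋ × 813 = 575 × 813 mm

575 × 813 mm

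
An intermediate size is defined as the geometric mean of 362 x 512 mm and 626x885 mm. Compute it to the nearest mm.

Short side: √(362 · 626) = √226612 ≈ 476.0 → 476 mm
Long side: √(512 · 885) = √453120 ≈ 673.1 → 673 mm

476 × 673 mm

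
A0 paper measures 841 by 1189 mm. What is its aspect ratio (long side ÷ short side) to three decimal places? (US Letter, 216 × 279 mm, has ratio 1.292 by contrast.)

1.414

1189 / 841 = 1.414
Matches √2 ≈ 1.414 — the ISO 216 defining ratio.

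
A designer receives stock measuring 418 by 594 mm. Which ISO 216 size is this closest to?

A2 (420 × 594 mm)

Aspect ratio 594/418 ≈ 1.421 — close to the ISO √2 ≈ 1.414.
In the A-series (A0 area = 1 m²): A2 = 420 × 594 mm.
Off by 2 mm total — nearest standard size.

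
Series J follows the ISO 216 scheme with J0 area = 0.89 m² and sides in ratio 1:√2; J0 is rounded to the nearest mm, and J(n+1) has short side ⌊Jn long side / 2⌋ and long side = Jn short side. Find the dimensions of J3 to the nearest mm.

280 × 396 mm

Let J0's short side be w mm. w · w√2 = 0.89 m² = 890,000 mm², so w ≈ 793.3 mm and w√2 ≈ 1121.9 mm → J0 = 793 × 1122 mm.
J1: ⌊1122/2⌋ × 793 = 561 × 793 mm
J2: ⌊793/2⌋ × 561 = 396 × 561 mm
J3: ⌊561/2⌋ × 396 = 280 × 396 mm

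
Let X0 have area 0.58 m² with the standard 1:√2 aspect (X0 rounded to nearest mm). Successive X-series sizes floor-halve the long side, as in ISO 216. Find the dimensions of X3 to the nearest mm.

Let X0's short side be w mm. w · w√2 = 0.58 m² = 580,000 mm², so w ≈ 640.4 mm and w√2 ≈ 905.7 mm → X0 = 640 × 906 mm.
X1: ⌊906/2⌋ × 640 = 453 × 640 mm
X2: ⌊640/2⌋ × 453 = 320 × 453 mm
X3: ⌊453/2⌋ × 320 = 226 × 320 mm

226 × 320 mm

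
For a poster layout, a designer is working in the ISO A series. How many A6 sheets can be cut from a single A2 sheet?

16

A2 = 420 × 594 mm; A6 = 105 × 148 mm.
Each halving step doubles the count; 4 steps from A2 to A6.
2^4 = 16.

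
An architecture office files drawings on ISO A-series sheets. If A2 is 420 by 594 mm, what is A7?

74 × 105 mm

A3: ⌊594/2⌋ × 420 = 297 × 420 mm
A4: ⌊420/2⌋ × 297 = 210 × 297 mm
A5: ⌊297/2⌋ × 210 = 148 × 210 mm
A6: ⌊210/2⌋ × 148 = 105 × 148 mm
A7: ⌊148/2⌋ × 105 = 74 × 105 mm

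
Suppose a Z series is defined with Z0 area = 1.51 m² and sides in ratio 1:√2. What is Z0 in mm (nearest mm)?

1033 × 1461 mm

Let the short side be w mm. Then w · w√2 = 1.51 m² = 1,510,000 mm².
w² = 1,510,000/√2, so w ≈ 1033.3 mm; long side = w√2 ≈ 1461.3 mm.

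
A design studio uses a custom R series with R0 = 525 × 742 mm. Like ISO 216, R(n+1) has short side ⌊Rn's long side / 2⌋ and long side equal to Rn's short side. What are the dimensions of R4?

R1 = 371 × 525 mm (from R0 by 1 halving).
R2: ⌊525/2⌋ × 371 = 262 × 371 mm
R3: ⌊371/2⌋ × 262 = 185 × 262 mm
R4: ⌊262/2⌋ × 185 = 131 × 185 mm

131 × 185 mm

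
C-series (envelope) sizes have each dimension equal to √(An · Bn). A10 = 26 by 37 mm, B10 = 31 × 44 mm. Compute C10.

Short side: √(26 · 31) = √806 ≈ 28.4 → 28 mm
Long side: √(37 · 44) = √1628 ≈ 40.3 → 40 mm

28 × 40 mm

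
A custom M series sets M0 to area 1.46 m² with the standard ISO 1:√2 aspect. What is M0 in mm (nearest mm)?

1016 × 1437 mm

Let the short side be w mm. Then w · w√2 = 1.46 m² = 1,460,000 mm².
w² = 1,460,000/√2, so w ≈ 1016.1 mm; long side = w√2 ≈ 1436.9 mm.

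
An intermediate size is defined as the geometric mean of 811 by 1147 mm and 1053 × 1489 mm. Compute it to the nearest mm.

Short side: √(811 · 1053) = √853983 ≈ 924.1 → 924 mm
Long side: √(1147 · 1489) = √1707883 ≈ 1306.9 → 1307 mm

924 × 1307 mm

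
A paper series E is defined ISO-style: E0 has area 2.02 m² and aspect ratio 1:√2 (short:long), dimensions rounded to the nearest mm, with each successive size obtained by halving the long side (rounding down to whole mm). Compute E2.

Let E0's short side be w mm. w · w√2 = 2.02 m² = 2,020,000 mm², so w ≈ 1195.1 mm and w√2 ≈ 1690.2 mm → E0 = 1195 × 1690 mm.
E1: ⌊1690/2⌋ × 1195 = 845 × 1195 mm
E2: ⌊1195/2⌋ × 845 = 597 × 845 mm

597 × 845 mm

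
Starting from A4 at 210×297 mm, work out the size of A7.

74 × 105 mm

A5: ⌊297/2⌋ × 210 = 148 × 210 mm
A6: ⌊210/2⌋ × 148 = 105 × 148 mm
A7: ⌊148/2⌋ × 105 = 74 × 105 mm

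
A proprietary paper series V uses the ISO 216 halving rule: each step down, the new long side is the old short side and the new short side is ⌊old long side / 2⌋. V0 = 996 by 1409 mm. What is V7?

V1 = 704 × 996 mm (from V0 by 1 halving).
V2: ⌊996/2⌋ × 704 = 498 × 704 mm
V3: ⌊704/2⌋ × 498 = 352 × 498 mm
V4: ⌊498/2⌋ × 352 = 249 × 352 mm
V5: ⌊352/2⌋ × 249 = 176 × 249 mm
V6: ⌊249/2⌋ × 176 = 124 × 176 mm
V7: ⌊176/2⌋ × 124 = 88 × 124 mm

88 × 124 mm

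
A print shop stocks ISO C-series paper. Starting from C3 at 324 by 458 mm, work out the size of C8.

C4: ⌊458/2⌋ × 324 = 229 × 324 mm
C5: ⌊324/2⌋ × 229 = 162 × 229 mm
C6: ⌊229/2⌋ × 162 = 114 × 162 mm
C7: ⌊162/2⌋ × 114 = 81 × 114 mm
C8: ⌊114/2⌋ × 81 = 57 × 81 mm

57 × 81 mm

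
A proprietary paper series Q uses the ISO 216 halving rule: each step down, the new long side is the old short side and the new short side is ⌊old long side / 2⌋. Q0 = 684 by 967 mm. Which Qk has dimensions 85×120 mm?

Q6

Q0: 684 × 967 mm
Q1: 483 × 684 mm
Q2: 342 × 483 mm
Q3: 241 × 342 mm
Q4: 171 × 241 mm
Q5: 120 × 171 mm
Q6: 85 × 120 mm
Q7: 60 × 85 mm
→ matches Q6.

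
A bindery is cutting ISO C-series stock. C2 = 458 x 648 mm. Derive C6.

C3: ⌊648/2⌋ × 458 = 324 × 458 mm
C4: ⌊458/2⌋ × 324 = 229 × 324 mm
C5: ⌊324/2⌋ × 229 = 162 × 229 mm
C6: ⌊229/2⌋ × 162 = 114 × 162 mm

114 × 162 mm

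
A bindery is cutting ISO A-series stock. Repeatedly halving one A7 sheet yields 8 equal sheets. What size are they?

A10

8 = 2^3, so 3 halving steps.
A7 → A8 → … → A10 after 3 steps.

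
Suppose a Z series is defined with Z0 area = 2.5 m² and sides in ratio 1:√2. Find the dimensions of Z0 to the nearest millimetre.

1330 × 1880 mm

Let the short side be w mm. Then w · w√2 = 2.5 m² = 2,500,000 mm².
w² = 2,500,000/√2, so w ≈ 1329.6 mm; long side = w√2 ≈ 1880.3 mm.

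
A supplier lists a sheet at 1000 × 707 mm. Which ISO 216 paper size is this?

B1 (707 × 1000 mm)

Aspect ratio 1000/707 ≈ 1.414 — close to the ISO √2 ≈ 1.414.
In the B-series (B0 = 1000 × 1414 mm): B1 = 707 × 1000 mm.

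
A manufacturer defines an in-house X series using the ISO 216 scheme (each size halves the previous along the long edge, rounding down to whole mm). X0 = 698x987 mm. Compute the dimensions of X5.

X1 = 493 × 698 mm (from X0 by 1 halving).
X2: ⌊698/2⌋ × 493 = 349 × 493 mm
X3: ⌊493/2⌋ × 349 = 246 × 349 mm
X4: ⌊349/2⌋ × 246 = 174 × 246 mm
X5: ⌊246/2⌋ × 174 = 123 × 174 mm

123 × 174 mm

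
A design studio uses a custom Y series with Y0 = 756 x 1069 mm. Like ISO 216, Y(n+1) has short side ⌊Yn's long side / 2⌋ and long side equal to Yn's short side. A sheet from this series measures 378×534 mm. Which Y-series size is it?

Y2

Y0: 756 × 1069 mm
Y1: 534 × 756 mm
Y2: 378 × 534 mm
Y3: 267 × 378 mm
→ matches Y2.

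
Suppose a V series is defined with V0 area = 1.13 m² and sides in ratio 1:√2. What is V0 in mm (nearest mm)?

Let the short side be w mm. Then w · w√2 = 1.13 m² = 1,130,000 mm².
w² = 1,130,000/√2, so w ≈ 893.9 mm; long side = w√2 ≈ 1264.1 mm.

894 × 1264 mm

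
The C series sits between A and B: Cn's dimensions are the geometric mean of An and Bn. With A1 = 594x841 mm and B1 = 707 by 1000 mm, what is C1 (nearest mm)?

648 × 917 mm

Short side: √(594 · 707) = √419958 ≈ 648.0 → 648 mm
Long side: √(841 · 1000) = √841000 ≈ 917.1 → 917 mm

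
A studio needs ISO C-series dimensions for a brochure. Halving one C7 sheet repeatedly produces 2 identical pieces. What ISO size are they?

2 = 2^1, so 1 halving step.
C7 → C8 → … → C8 after 1 step.

C8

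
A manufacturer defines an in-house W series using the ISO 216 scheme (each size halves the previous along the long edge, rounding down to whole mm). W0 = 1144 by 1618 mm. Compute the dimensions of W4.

W1: ⌊1618/2⌋ × 1144 = 809 × 1144 mm
W2: ⌊1144/2⌋ × 809 = 572 × 809 mm
W3: ⌊809/2⌋ × 572 = 404 × 572 mm
W4: ⌊572/2⌋ × 404 = 286 × 404 mm

286 × 404 mm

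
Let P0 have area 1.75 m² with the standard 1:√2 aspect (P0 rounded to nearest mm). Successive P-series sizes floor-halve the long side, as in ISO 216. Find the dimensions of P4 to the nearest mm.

Let P0's short side be w mm. w · w√2 = 1.75 m² = 1,750,000 mm², so w ≈ 1112.4 mm and w√2 ≈ 1573.2 mm → P0 = 1112 × 1573 mm.
P1: ⌊1573/2⌋ × 1112 = 786 × 1112 mm
P2: ⌊1112/2⌋ × 786 = 556 × 786 mm
P3: ⌊786/2⌋ × 556 = 393 × 556 mm
P4: ⌊556/2⌋ × 393 = 278 × 393 mm

278 × 393 mm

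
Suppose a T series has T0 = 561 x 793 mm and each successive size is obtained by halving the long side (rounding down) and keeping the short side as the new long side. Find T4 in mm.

T1: ⌊793/2⌋ × 561 = 396 × 561 mm
T2: ⌊561/2⌋ × 396 = 280 × 396 mm
T3: ⌊396/2⌋ × 280 = 198 × 280 mm
T4: ⌊280/2⌋ × 198 = 140 × 198 mm

140 × 198 mm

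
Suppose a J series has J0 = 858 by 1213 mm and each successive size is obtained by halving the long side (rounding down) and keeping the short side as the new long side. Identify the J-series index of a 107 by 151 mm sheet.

J0: 858 × 1213 mm
J1: 606 × 858 mm
J2: 429 × 606 mm
J3: 303 × 429 mm
J4: 214 × 303 mm
J5: 151 × 214 mm
J6: 107 × 151 mm
J7: 75 × 107 mm
→ matches J6.

J6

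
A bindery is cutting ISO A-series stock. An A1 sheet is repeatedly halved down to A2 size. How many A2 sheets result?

2

Each ISO step halves the sheet: 1 × A1 → 2 × A2
From A1 to A2 is 1 halving step: 2^1 = 2.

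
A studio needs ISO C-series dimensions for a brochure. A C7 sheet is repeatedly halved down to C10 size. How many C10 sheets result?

8

Each ISO step halves the sheet: 1 × C7 → 2 × C8 → 4 × C9 → 8 × C10
From C7 to C10 is 3 halving steps: 2^3 = 8.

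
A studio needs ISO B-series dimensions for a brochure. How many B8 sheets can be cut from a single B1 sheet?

128

Each ISO step halves the sheet: 1 × B1 → 2 × B2 → 4 × B3 → 8 × B4 → …
From B1 to B8 is 7 halving steps: 2^7 = 128.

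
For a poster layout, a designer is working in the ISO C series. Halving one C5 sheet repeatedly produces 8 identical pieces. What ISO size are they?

C8

8 = 2^3, so 3 halving steps.
C5 → C6 → … → C8 after 3 steps.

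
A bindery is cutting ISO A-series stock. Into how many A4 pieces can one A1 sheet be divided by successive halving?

A1 = 594 × 841 mm; A4 = 210 × 297 mm.
Each halving step doubles the count; 3 steps from A1 to A4.
2^3 = 8.

8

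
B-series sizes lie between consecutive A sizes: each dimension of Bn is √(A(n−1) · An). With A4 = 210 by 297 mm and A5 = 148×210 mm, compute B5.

Short side: √(210 · 148) = √31080 ≈ 176.3 → 176 mm
Long side: √(297 · 210) = √62370 ≈ 249.7 → 250 mm

176 × 250 mm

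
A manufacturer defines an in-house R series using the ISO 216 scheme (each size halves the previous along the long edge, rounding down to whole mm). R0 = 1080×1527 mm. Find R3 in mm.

R1: ⌊1527/2⌋ × 1080 = 763 × 1080 mm
R2: ⌊1080/2⌋ × 763 = 540 × 763 mm
R3: ⌊763/2⌋ × 540 = 381 × 540 mm

381 × 540 mm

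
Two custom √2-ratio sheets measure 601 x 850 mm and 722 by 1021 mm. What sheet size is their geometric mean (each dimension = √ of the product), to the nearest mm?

Short side: √(601 · 722) = √433922 ≈ 658.7 → 659 mm
Long side: √(850 · 1021) = √867850 ≈ 931.6 → 932 mm

659 × 932 mm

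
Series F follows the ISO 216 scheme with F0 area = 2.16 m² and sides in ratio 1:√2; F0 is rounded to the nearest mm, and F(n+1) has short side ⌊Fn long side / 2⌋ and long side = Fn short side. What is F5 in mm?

218 × 309 mm

Let F0's short side be w mm. w · w√2 = 2.16 m² = 2,160,000 mm², so w ≈ 1235.9 mm and w√2 ≈ 1747.8 mm → F0 = 1236 × 1748 mm.
F1: ⌊1748/2⌋ × 1236 = 874 × 1236 mm
F2: ⌊1236/2⌋ × 874 = 618 × 874 mm
F3: ⌊874/2⌋ × 618 = 437 × 618 mm
F4: ⌊618/2⌋ × 437 = 309 × 437 mm
F5: ⌊437/2⌋ × 309 = 218 × 309 mm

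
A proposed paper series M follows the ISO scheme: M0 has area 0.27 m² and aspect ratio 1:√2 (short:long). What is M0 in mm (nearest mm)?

Let the short side be w mm. Then w · w√2 = 0.27 m² = 270,000 mm².
w² = 270,000/√2, so w ≈ 436.9 mm; long side = w√2 ≈ 617.9 mm.

437 × 618 mm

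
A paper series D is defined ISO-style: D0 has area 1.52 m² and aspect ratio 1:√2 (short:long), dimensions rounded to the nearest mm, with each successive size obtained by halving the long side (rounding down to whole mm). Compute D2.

Let D0's short side be w mm. w · w√2 = 1.52 m² = 1,520,000 mm², so w ≈ 1036.7 mm and w√2 ≈ 1466.2 mm → D0 = 1037 × 1466 mm.
D1: ⌊1466/2⌋ × 1037 = 733 × 1037 mm
D2: ⌊1037/2⌋ × 733 = 518 × 733 mm

518 × 733 mm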